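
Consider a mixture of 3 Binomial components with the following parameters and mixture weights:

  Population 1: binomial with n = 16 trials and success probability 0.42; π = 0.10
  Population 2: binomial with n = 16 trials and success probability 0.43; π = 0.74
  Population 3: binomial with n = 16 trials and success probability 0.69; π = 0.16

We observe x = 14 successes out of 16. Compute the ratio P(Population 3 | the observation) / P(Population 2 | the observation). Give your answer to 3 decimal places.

Only the two components matter; the odds are (w_i f_i(x)) / (w_j f_j(x)).
Binomial probabilities:
  f_1 = 0.000214549
  f_2 = 0.000288064
  f_3 = 0.0639428
Odds = (0.16/0.74) × (0.0639428/0.000288064) = 0.216216 × 221.974 ≈ 47.994

47.994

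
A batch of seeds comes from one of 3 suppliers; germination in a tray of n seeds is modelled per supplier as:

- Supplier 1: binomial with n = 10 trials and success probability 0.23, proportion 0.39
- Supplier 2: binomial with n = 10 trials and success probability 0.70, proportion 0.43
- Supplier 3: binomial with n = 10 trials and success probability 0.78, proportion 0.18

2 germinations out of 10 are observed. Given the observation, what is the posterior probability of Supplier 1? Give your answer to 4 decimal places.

0.9944

P(component k | x) = P(Z=k)·f_k(x) / marginal(x), where marginal(x) = Σ_j P(Z=j)·f_j(x).
Component likelihoods at x = 2 germinations out of 10:
  f_1 = 0.294167
  f_2 = 0.0014467
  f_3 = 0.000150239
Multiply by the mixture weights:
  P(Z=1)·f_1 = 0.39 × 0.294167 = 0.114725
  P(Z=2)·f_2 = 0.43 × 0.0014467 = 0.000622081
  P(Z=3)·f_3 = 0.18 × 0.000150239 = 2.7043e-05
Normaliser: 0.114725 + 0.000622081 + 2.7043e-05 = 0.115374
Responsibility of Supplier 1: 0.114725 / 0.115374 ≈ 0.9944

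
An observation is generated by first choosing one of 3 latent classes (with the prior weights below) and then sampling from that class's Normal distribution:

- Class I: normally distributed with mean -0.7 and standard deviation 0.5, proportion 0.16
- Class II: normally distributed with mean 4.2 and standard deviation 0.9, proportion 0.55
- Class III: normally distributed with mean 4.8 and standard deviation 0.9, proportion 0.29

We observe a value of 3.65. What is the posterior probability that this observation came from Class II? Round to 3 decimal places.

Posterior ∝ prior × likelihood, so P(k | x) ∝ π_k f_k(x); normalise over all components.
Normal densities:
  L_I = (1/(0.5·√(2π)))·exp(−(3.65−-0.7)²/(2·0.5²)) = 0.797885·exp(-37.84500) = 2.92459e-17
  L_II = (1/(0.9·√(2π)))·exp(−(3.65−4.2)²/(2·0.9²)) = 0.443269·exp(-0.18673) = 0.367767
  L_III = (1/(0.9·√(2π)))·exp(−(3.65−4.8)²/(2·0.9²)) = 0.443269·exp(-0.81636) = 0.195942
Unnormalised posteriors:
  π_I·L_I = 0.16 × 2.92459e-17 = 4.67935e-18
  π_II·L_II = 0.55 × 0.367767 = 0.202272
  π_III·L_III = 0.29 × 0.195942 = 0.0568232
Evidence: 4.67935e-18 + 0.202272 + 0.0568232 = 0.259095
P(Class II | the observation) ≈ 0.781

0.781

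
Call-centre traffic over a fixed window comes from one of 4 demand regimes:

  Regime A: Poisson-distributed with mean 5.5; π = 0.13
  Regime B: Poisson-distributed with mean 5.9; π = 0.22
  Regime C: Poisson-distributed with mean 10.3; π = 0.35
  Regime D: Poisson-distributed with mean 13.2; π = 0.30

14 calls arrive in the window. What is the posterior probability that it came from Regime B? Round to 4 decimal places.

P(component k | x) = π_k·f_k(x) / marginal(x), where marginal(x) = Σ_j π_j·f_j(x).
Evaluate each component's likelihood at the observed value:
  L_A = 0.00108655
  L_B = 0.00194618
  L_C = 0.0583552
  L_D = 0.1035
Prior × likelihood for each component:
  π_A·L_A = 0.13 × 0.00108655 = 0.000141251
  π_B·L_B = 0.22 × 0.00194618 = 0.000428159
  π_C·L_C = 0.35 × 0.0583552 = 0.0204243
  π_D·L_D = 0.30 × 0.1035 = 0.0310499
Marginal: 0.000141251 + 0.000428159 + 0.0204243 + 0.0310499 = 0.0520437
P(Regime B | the observation) ≈ 0.0082

0.0082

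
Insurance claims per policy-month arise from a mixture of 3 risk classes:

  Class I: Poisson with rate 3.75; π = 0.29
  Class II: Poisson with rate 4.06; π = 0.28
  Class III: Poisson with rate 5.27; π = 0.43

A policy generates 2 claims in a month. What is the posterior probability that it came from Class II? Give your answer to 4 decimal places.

0.3360

Apply Bayes' rule: the posterior for each component is proportional to its prior times its likelihood at x.
Evaluate each component's likelihood at the observed value:
  L_I = 0.165359
  L_II = 0.142163
  L_III = 0.0714265
Multiply by the mixture weights:
  w_I·L_I = 0.29 × 0.165359 = 0.0479542
  w_II·L_II = 0.28 × 0.142163 = 0.0398056
  w_III·L_III = 0.43 × 0.0714265 = 0.0307134
Marginal: 0.0479542 + 0.0398056 + 0.0307134 = 0.118473
So the posterior for Class II is 0.0398056 / 0.118473 ≈ 0.3360.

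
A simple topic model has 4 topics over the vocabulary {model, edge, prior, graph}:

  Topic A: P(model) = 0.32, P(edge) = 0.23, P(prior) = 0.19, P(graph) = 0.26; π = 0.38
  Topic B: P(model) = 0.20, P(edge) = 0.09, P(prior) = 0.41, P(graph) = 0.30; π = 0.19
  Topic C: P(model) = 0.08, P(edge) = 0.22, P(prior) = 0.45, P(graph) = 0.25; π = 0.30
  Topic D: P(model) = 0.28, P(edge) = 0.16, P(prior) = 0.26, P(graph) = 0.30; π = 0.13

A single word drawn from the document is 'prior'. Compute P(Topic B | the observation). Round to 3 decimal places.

0.244

By Bayes' theorem, P(k | x) = w_k f_k(x) / Σ_j w_j f_j(x).
Categorical probabilities:
  p_A = P(prior | comp) = 0.19
  p_B = P(prior | comp) = 0.41
  p_C = P(prior | comp) = 0.45
  p_D = P(prior | comp) = 0.26
Prior × likelihood for each component:
  w_A·p_A = 0.38 × 0.19 = 0.0722
  w_B·p_B = 0.19 × 0.41 = 0.0779
  w_C·p_C = 0.30 × 0.45 = 0.135
  w_D·p_D = 0.13 × 0.26 = 0.0338
Denominator: 0.0722 + 0.0779 + 0.135 + 0.0338 = 0.3189
P(Topic B | 'prior') = 0.0779 / 0.3189 ≈ 0.244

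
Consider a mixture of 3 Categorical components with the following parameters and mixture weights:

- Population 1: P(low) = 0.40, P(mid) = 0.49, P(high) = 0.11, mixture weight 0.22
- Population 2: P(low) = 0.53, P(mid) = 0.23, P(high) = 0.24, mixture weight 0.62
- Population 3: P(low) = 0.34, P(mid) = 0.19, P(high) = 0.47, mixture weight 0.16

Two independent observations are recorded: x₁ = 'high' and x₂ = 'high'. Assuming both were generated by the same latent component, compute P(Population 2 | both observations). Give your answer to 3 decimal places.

0.484

P(component k | x) = π_k·f_k(x) / marginal(x), where marginal(x) = Σ_j π_j·f_j(x).
Since both observations come from the same component, the likelihood for component k is f_k(x₁)·f_k(x₂).
  f_1 = [P(high | comp) = 0.11] × [0.11] = 0.0121
  f_2 = [P(high | comp) = 0.24] × [0.24] = 0.0576
  f_3 = [P(high | comp) = 0.47] × [0.47] = 0.2209
Weight by the priors:
  π_1·f_1 = 0.22 × 0.0121 = 0.002662
  π_2·f_2 = 0.62 × 0.0576 = 0.035712
  π_3·f_3 = 0.16 × 0.2209 = 0.035344
Marginal: 0.002662 + 0.035712 + 0.035344 = 0.073718
So the posterior for Population 2 is 0.035712 / 0.073718 ≈ 0.484.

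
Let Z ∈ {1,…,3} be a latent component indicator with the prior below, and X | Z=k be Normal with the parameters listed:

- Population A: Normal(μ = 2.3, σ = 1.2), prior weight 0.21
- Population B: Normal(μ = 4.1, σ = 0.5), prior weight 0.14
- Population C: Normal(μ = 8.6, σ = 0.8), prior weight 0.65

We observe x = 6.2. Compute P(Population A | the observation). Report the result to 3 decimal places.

0.089

Posterior ∝ prior × likelihood, so P(k | x) ∝ π_k f_k(x); normalise over all components.
Component likelihoods at x = 6.2:
  L_A = 0.00169087
  L_B = 0.000117886
  L_C = 0.00553981
Weight by the priors:
  π_A·L_A = 0.21 × 0.00169087 = 0.000355083
  π_B·L_B = 0.14 × 0.000117886 = 1.65041e-05
  π_C·L_C = 0.65 × 0.00553981 = 0.00360088
Normaliser: 0.000355083 + 1.65041e-05 + 0.00360088 = 0.00397246
P(Population A | x) ≈ 0.089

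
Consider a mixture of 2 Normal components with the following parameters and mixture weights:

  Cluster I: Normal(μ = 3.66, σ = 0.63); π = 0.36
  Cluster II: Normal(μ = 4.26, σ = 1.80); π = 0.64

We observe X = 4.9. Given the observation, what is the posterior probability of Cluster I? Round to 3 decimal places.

The responsibility of component k is P(Z=k) f_k(x) divided by Σ_j P(Z=j) f_j(x).
Evaluate each component's likelihood at the observed value:
  p_I = 0.0912717
  p_II = 0.208059
Unnormalised posteriors:
  P(Z=I)·p_I = 0.36 × 0.0912717 = 0.0328578
  P(Z=II)·p_II = 0.64 × 0.208059 = 0.133158
Normaliser: 0.0328578 + 0.133158 = 0.166015
P(Cluster I | x) ≈ 0.198

0.198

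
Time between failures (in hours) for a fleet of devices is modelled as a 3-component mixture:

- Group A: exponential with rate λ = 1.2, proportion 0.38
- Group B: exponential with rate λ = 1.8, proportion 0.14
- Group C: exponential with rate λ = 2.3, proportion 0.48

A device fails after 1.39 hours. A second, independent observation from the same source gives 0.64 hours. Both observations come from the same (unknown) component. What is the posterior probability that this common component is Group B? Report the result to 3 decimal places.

0.141

P(component k | x) = π_k·f_k(x) / marginal(x), where marginal(x) = Σ_j π_j·f_j(x).
Since both observations come from the same component, the likelihood for component k is f_k(x₁)·f_k(x₂).
  f_A = [0.226349] × [0.556728] = 0.126015
  f_B = [0.147458] × [0.568807] = 0.0838751
  f_C = [0.0940348] × [0.527772] = 0.0496289
Prior × likelihood for each component:
  π_A·f_A = 0.38 × 0.126015 = 0.0478856
  π_B·f_B = 0.14 × 0.0838751 = 0.0117425
  π_C·f_C = 0.48 × 0.0496289 = 0.0238219
Evidence: 0.0478856 + 0.0117425 + 0.0238219 = 0.08345
So the posterior for Group B is 0.0117425 / 0.08345 ≈ 0.141.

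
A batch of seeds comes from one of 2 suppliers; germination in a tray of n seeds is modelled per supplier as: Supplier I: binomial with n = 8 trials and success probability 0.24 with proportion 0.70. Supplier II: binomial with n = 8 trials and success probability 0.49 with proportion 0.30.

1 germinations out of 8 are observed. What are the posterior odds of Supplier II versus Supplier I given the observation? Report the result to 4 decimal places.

Posterior odds = (π_i f_i(x)) / (π_j f_j(x)); the normalising sum cancels.
Component likelihoods at x = 1 germinations out of 8:
  L_I = C(8,1)·0.24^1·0.76^7 = 8·0.24·0.146452 = 0.281188
  L_II = C(8,1)·0.49^1·0.51^7 = 8·0.49·0.00897411 = 0.0351785
Posterior odds = (π_II·L_II) / (π_I·L_I) = (0.30·0.0351785) / (0.70·0.281188) = 0.0105535 / 0.196831 ≈ 0.0536

0.0536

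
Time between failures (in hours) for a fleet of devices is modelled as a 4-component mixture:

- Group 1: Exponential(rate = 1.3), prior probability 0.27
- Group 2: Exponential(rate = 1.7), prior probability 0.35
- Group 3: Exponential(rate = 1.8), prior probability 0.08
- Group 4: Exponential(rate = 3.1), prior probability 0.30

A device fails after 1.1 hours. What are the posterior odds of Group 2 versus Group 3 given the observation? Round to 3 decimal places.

4.612

Posterior odds = (w_i f_i(x)) / (w_j f_j(x)); the normalising sum cancels.
Component likelihoods at x = 1.1 hours:
  f_1 = 1.3·e^(−1.3·1.1) = 1.3·e^(−1.4300) = 0.311102
  f_2 = 1.7·e^(−1.7·1.1) = 1.7·e^(−1.8700) = 0.26201
  f_3 = 1.8·e^(−1.8·1.1) = 1.8·e^(−1.9800) = 0.248525
  f_4 = 3.1·e^(−3.1·1.1) = 3.1·e^(−3.4100) = 0.102428
Posterior odds = (w_2·f_2) / (w_3·f_3) = (0.35·0.26201) / (0.08·0.248525) = 0.0917036 / 0.019882 ≈ 4.612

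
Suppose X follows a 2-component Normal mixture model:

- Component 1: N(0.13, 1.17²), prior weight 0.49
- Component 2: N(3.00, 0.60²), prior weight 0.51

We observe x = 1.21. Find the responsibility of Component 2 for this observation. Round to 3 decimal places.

0.035

Posterior ∝ prior × likelihood, so P(k | x) ∝ π_k f_k(x); normalise over all components.
Normal densities:
  f_1 = 0.222689
  f_2 = 0.00776405
Weight by the priors:
  π_1·f_1 = 0.49 × 0.222689 = 0.109118
  π_2·f_2 = 0.51 × 0.00776405 = 0.00395966
Evidence: 0.109118 + 0.00395966 = 0.113077
Responsibility of Component 2: 0.00395966 / 0.113077 ≈ 0.035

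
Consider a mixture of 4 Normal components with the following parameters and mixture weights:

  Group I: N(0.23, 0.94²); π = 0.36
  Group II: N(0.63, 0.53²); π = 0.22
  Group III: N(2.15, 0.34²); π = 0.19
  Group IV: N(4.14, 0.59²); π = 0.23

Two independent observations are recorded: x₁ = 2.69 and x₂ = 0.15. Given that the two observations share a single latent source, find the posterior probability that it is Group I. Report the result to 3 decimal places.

Posterior ∝ prior × likelihood, so P(k | x) ∝ π_k f_k(x); normalise over all components.
Since both observations come from the same component, the likelihood for component k is f_k(x₁)·f_k(x₂).
  p_I = [(1/(0.94·√(2π)))·exp(−(2.69−0.23)²/(2·0.94²)) = 0.424407·exp(-3.42440) = 0.0138224] × [0.422872] = 0.00584512
  p_II = [(1/(0.53·√(2π)))·exp(−(2.69−0.63)²/(2·0.53²)) = 0.752721·exp(-7.55358) = 0.0003946] × [0.499489] = 0.000197098
  p_III = [(1/(0.34·√(2π)))·exp(−(2.69−2.15)²/(2·0.34²)) = 1.173360·exp(-1.26125) = 0.332414] × [3.59489e-08] = 1.19499e-08
  p_IV = [(1/(0.59·√(2π)))·exp(−(2.69−4.14)²/(2·0.59²)) = 0.676173·exp(-3.01997) = 0.0329992] × [7.92478e-11] = 2.61512e-12
Multiply by the mixture weights:
  π_I·p_I = 0.36 × 0.00584512 = 0.00210424
  π_II·p_II = 0.22 × 0.000197098 = 4.33616e-05
  π_III·p_III = 0.19 × 1.19499e-08 = 2.27048e-09
  π_IV·p_IV = 0.23 × 2.61512e-12 = 6.01476e-13
Marginal: 0.00210424 + 4.33616e-05 + 2.27048e-09 + 6.01476e-13 = 0.00214761
Responsibility of Group I: 0.00210424 / 0.00214761 ≈ 0.980

0.980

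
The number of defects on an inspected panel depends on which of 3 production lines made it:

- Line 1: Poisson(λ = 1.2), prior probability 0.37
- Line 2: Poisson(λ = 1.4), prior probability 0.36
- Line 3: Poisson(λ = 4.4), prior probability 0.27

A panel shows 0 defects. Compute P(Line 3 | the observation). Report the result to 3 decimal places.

Apply Bayes' rule: the posterior for each component is proportional to its prior times its likelihood at x.
Component likelihoods at x = 0 defects:
  L_1 = 0.301194
  L_2 = 0.246597
  L_3 = 0.0122773
Multiply by the mixture weights:
  w_1·L_1 = 0.37 × 0.301194 = 0.111442
  w_2·L_2 = 0.36 × 0.246597 = 0.0887749
  w_3·L_3 = 0.27 × 0.0122773 = 0.00331488
Evidence: 0.111442 + 0.0887749 + 0.00331488 = 0.203532
P(Line 3 | the observation) = 0.00331488 / 0.203532 ≈ 0.016

0.016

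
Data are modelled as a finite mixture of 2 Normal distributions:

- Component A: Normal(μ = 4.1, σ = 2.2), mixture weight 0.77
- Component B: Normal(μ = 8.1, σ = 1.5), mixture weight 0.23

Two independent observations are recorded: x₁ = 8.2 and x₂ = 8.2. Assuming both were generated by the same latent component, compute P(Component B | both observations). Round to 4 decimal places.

0.9538

By Bayes' theorem, P(k | x) = w_k f_k(x) / Σ_j w_j f_j(x).
Since both observations come from the same component, the likelihood for component k is f_k(x₁)·f_k(x₂).
  L_A = [(1/(2.2·√(2π)))·exp(−(8.2−4.1)²/(2·2.2²)) = 0.181337·exp(-1.73657) = 0.0319378] × [0.0319378] = 0.00102002
  L_B = [(1/(1.5·√(2π)))·exp(−(8.2−8.1)²/(2·1.5²)) = 0.265962·exp(-0.00222) = 0.265371] × [0.265371] = 0.0704218
Weight by the priors:
  w_A·L_A = 0.77 × 0.00102002 = 0.000785416
  w_B·L_B = 0.23 × 0.0704218 = 0.016197
Marginal: 0.000785416 + 0.016197 = 0.0169824
P(Component B | x) ≈ 0.9538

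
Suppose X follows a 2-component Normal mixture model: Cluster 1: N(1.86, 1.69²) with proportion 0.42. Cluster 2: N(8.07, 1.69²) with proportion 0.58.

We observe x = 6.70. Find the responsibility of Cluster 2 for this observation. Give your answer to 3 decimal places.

0.984

P(component k | x) = π_k·f_k(x) / marginal(x), where marginal(x) = Σ_j π_j·f_j(x).
Normal densities:
  p_1 = (1/(1.69·√(2π)))·exp(−(6.70−1.86)²/(2·1.69²)) = 0.236061·exp(-4.10098) = 0.00390833
  p_2 = (1/(1.69·√(2π)))·exp(−(6.70−8.07)²/(2·1.69²)) = 0.236061·exp(-0.32858) = 0.169951
Multiply by the mixture weights:
  π_1·p_1 = 0.42 × 0.00390833 = 0.0016415
  π_2·p_2 = 0.58 × 0.169951 = 0.0985716
Normaliser: 0.0016415 + 0.0985716 = 0.100213
P(Cluster 2 | 6.70) ≈ 0.984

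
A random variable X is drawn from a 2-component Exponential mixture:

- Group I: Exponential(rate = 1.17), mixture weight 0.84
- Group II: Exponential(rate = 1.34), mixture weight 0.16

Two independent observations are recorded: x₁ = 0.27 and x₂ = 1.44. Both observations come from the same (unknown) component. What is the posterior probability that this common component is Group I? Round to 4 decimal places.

Apply Bayes' rule: the posterior for each component is proportional to its prior times its likelihood at x.
Since both observations come from the same component, the likelihood for component k is f_k(x₁)·f_k(x₂).
  f_I = [1.17·e^(−1.17·0.27) = 1.17·e^(−0.3159) = 0.853085] × [0.217013] = 0.185131
  f_II = [1.34·e^(−1.34·0.27) = 1.34·e^(−0.3618) = 0.933205] × [0.194576] = 0.18158
Prior × likelihood for each component:
  π_I·f_I = 0.84 × 0.185131 = 0.15551
  π_II·f_II = 0.16 × 0.18158 = 0.0290527
Denominator: 0.15551 + 0.0290527 = 0.184563
So the posterior for Group I is 0.15551 / 0.184563 ≈ 0.8426.

0.8426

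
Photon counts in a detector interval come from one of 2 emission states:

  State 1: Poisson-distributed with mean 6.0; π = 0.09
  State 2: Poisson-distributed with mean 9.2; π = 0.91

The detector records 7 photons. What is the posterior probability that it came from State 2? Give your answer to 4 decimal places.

0.8915

Apply Bayes' rule: the posterior for each component is proportional to its prior times its likelihood at x.
Component likelihoods at x = 7 photons:
  L_1 = 0.137677
  L_2 = 0.111834
Weight by the priors:
  π_1·L_1 = 0.09 × 0.137677 = 0.0123909
  π_2·L_2 = 0.91 × 0.111834 = 0.101769
Sum: 0.0123909 + 0.101769 = 0.11416
P(State 2 | data) ≈ 0.8915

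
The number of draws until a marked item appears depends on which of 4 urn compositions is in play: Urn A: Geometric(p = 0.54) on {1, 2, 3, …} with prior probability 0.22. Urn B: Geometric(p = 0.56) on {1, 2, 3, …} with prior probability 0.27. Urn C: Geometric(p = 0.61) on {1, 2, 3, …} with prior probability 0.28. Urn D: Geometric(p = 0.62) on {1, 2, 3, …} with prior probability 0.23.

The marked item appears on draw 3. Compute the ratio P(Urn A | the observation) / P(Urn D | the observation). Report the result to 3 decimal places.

Only the two components matter; the odds are (w_i f_i(x)) / (w_j f_j(x)).
Evaluate each component's likelihood at the observed value:
  p_A = 0.114264
  p_B = 0.108416
  p_C = 0.092781
  p_D = 0.089528
Posterior odds = (w_A·p_A) / (w_D·p_D) = (0.22·0.114264) / (0.23·0.089528) = 0.0251381 / 0.0205914 ≈ 1.221

1.221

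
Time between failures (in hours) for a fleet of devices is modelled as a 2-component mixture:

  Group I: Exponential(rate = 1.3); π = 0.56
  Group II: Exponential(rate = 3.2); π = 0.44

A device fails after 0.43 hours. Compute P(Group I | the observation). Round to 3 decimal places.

0.539

Posterior ∝ prior × likelihood, so P(k | x) ∝ π_k f_k(x); normalise over all components.
Component likelihoods at x = 0.43 hours:
  L_I = 1.3·e^(−1.3·0.43) = 1.3·e^(−0.5590) = 0.743315
  L_II = 3.2·e^(−3.2·0.43) = 3.2·e^(−1.3760) = 0.808278
Weight by the priors:
  π_I·L_I = 0.56 × 0.743315 = 0.416256
  π_II·L_II = 0.44 × 0.808278 = 0.355642
Denominator: 0.416256 + 0.355642 = 0.771899
So the posterior for Group I is 0.416256 / 0.771899 ≈ 0.539.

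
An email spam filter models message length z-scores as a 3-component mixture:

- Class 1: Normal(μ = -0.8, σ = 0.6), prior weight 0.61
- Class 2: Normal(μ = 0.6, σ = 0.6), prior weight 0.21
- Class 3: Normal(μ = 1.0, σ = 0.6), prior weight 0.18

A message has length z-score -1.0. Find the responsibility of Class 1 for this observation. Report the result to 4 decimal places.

0.9885

Apply Bayes' rule: the posterior for each component is proportional to its prior times its likelihood at x.
Evaluate each component's likelihood at the observed value:
  L_1 = 0.628972
  L_2 = 0.0189933
  L_3 = 0.00257046
Prior × likelihood for each component:
  P(Z=1)·L_1 = 0.61 × 0.628972 = 0.383673
  P(Z=2)·L_2 = 0.21 × 0.0189933 = 0.0039886
  P(Z=3)·L_3 = 0.18 × 0.00257046 = 0.000462684
Denominator: 0.383673 + 0.0039886 + 0.000462684 = 0.388124
So the posterior for Class 1 is 0.383673 / 0.388124 ≈ 0.9885.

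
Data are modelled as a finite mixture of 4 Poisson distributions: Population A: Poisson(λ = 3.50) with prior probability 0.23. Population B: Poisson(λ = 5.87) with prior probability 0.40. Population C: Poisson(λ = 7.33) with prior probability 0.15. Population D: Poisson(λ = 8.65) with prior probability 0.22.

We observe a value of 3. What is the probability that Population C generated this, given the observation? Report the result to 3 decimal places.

The responsibility of component k is π_k f_k(x) divided by Σ_j π_j f_j(x).
Evaluate each component's likelihood at the observed value:
  f_A = e^(−3.50)·3.50^3/3! = 0.215785
  f_B = e^(−5.87)·5.87^3/3! = 0.09516
  f_C = e^(−7.33)·7.33^3/3! = 0.0430311
  f_D = e^(−8.65)·8.65^3/3! = 0.0188908
Prior × likelihood for each component:
  π_A·f_A = 0.23 × 0.215785 = 0.0496307
  π_B·f_B = 0.40 × 0.09516 = 0.038064
  π_C·f_C = 0.15 × 0.0430311 = 0.00645466
  π_D·f_D = 0.22 × 0.0188908 = 0.00415597
Marginal: 0.0496307 + 0.038064 + 0.00645466 + 0.00415597 = 0.0983053
P(Population C | x) ≈ 0.066

0.066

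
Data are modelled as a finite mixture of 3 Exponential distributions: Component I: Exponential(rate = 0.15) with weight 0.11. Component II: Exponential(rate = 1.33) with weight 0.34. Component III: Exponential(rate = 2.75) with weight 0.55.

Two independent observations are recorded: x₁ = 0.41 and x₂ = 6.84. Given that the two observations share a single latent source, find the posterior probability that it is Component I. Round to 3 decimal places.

0.955

By Bayes' theorem, P(k | x) = π_k f_k(x) / Σ_j π_j f_j(x).
Since both observations come from the same component, the likelihood for component k is f_k(x₁)·f_k(x₂).
  p_I = [0.15·e^(−0.15·0.41) = 0.15·e^(−0.0615) = 0.141053] × [0.0537657] = 0.00758381
  p_II = [1.33·e^(−1.33·0.41) = 1.33·e^(−0.5453) = 0.770958] × [0.000148932] = 0.00011482
  p_III = [2.75·e^(−2.75·0.41) = 2.75·e^(−1.1275) = 0.890565] × [1.86317e-08] = 1.65928e-08
Weight by the priors:
  π_I·p_I = 0.11 × 0.00758381 = 0.000834219
  π_II·p_II = 0.34 × 0.00011482 = 3.90389e-05
  π_III·p_III = 0.55 × 1.65928e-08 = 9.12603e-09
Sum: 0.000834219 + 3.90389e-05 + 9.12603e-09 = 0.000873267
So the posterior for Component I is 0.000834219 / 0.000873267 ≈ 0.955.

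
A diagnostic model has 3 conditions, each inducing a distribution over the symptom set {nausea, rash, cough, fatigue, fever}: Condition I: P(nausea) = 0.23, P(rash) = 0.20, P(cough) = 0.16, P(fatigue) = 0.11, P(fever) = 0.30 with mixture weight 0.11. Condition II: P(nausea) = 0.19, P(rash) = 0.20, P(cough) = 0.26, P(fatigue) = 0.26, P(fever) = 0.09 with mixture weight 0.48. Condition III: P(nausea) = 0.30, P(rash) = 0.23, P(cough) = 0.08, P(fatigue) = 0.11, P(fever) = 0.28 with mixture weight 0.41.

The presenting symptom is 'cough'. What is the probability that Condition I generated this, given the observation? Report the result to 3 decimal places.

By Bayes' theorem, P(k | x) = P(Z=k) f_k(x) / Σ_j P(Z=j) f_j(x).
Evaluate each component's likelihood at the observed value:
  f_I = P(cough | comp) = 0.16
  f_II = P(cough | comp) = 0.26
  f_III = P(cough | comp) = 0.08
Weight by the priors:
  P(Z=I)·f_I = 0.11 × 0.16 = 0.0176
  P(Z=II)·f_II = 0.48 × 0.26 = 0.1248
  P(Z=III)·f_III = 0.41 × 0.08 = 0.0328
Normaliser: 0.0176 + 0.1248 + 0.0328 = 0.1752
P(Condition I | data) = 0.0176 / 0.1752 ≈ 0.100

0.100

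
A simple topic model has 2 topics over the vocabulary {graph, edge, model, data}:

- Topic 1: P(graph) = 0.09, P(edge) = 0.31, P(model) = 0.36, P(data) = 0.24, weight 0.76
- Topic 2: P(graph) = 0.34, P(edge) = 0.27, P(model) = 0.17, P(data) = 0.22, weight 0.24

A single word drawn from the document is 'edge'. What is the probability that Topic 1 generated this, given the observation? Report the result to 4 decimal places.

0.7843

The responsibility of component k is π_k f_k(x) divided by Σ_j π_j f_j(x).
Categorical probabilities:
  p_1 = 0.31
  p_2 = 0.27
Multiply by the mixture weights:
  π_1·p_1 = 0.76 × 0.31 = 0.2356
  π_2·p_2 = 0.24 × 0.27 = 0.0648
Evidence: 0.2356 + 0.0648 = 0.3004
P(Topic 1 | x) = 0.2356 / 0.3004 ≈ 0.7843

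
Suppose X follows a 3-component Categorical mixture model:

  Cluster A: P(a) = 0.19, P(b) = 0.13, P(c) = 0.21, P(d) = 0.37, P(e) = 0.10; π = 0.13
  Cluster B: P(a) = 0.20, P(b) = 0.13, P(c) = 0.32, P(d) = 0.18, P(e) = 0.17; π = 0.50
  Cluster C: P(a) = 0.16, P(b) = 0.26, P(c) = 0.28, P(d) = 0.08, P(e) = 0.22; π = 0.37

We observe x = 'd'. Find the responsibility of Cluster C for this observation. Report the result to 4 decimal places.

0.1765

Posterior ∝ prior × likelihood, so P(k | x) ∝ π_k f_k(x); normalise over all components.
Categorical probabilities:
  f_A = 0.37
  f_B = 0.18
  f_C = 0.08
Prior × likelihood for each component:
  π_A·f_A = 0.13 × 0.37 = 0.0481
  π_B·f_B = 0.50 × 0.18 = 0.09
  π_C·f_C = 0.37 × 0.08 = 0.0296
Denominator: 0.0481 + 0.09 + 0.0296 = 0.1677
So the posterior for Cluster C is 0.0296 / 0.1677 ≈ 0.1765.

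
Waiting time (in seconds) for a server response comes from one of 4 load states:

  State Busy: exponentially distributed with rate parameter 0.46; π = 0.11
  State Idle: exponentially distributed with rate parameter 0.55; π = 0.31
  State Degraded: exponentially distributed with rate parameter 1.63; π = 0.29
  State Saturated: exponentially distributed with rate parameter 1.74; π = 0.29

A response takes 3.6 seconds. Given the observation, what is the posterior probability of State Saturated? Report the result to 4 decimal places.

0.0271

Posterior ∝ prior × likelihood, so P(k | x) ∝ π_k f_k(x); normalise over all components.
Exponential densities:
  f_Busy = 0.0878145
  f_Idle = 0.0759381
  f_Degraded = 0.0046105
  f_Saturated = 0.00331229
Multiply by the mixture weights:
  π_Busy·f_Busy = 0.11 × 0.0878145 = 0.00965959
  π_Idle·f_Idle = 0.31 × 0.0759381 = 0.0235408
  π_Degraded·f_Degraded = 0.29 × 0.0046105 = 0.00133704
  π_Saturated·f_Saturated = 0.29 × 0.00331229 = 0.000960565
Normaliser: 0.00965959 + 0.0235408 + 0.00133704 + 0.000960565 = 0.035498
P(State Saturated | x) ≈ 0.0271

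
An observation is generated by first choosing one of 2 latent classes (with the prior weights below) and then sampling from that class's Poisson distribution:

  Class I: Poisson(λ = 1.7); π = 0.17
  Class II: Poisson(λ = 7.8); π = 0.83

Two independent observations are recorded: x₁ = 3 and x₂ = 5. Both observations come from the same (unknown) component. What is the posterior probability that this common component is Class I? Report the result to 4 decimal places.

0.1717

Apply Bayes' rule: the posterior for each component is proportional to its prior times its likelihood at x.
Since both observations come from the same component, the likelihood for component k is f_k(x₁)·f_k(x₂).
  L_I = [e^(−1.7)·1.7^3/3! = 0.149587] × [0.0216154] = 0.00323339
  L_II = [e^(−7.8)·7.8^3/3! = 0.0324068] × [0.0985814] = 0.0031947
Multiply by the mixture weights:
  P(Z=I)·L_I = 0.17 × 0.00323339 = 0.000549676
  P(Z=II)·L_II = 0.83 × 0.0031947 = 0.0026516
Evidence: 0.000549676 + 0.0026516 = 0.00320128
P(Class I | x) ≈ 0.1717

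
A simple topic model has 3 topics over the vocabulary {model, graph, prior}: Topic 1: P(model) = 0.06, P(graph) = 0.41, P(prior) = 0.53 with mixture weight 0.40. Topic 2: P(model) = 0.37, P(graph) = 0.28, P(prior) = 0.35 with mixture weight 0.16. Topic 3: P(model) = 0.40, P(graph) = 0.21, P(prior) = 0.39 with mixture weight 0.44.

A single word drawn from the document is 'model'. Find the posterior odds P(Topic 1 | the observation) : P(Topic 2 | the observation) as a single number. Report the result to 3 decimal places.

Only the two components matter; the odds are (π_i f_i(x)) / (π_j f_j(x)).
Component likelihoods at x = 'model':
  f_1 = P(model | comp) = 0.06
  f_2 = P(model | comp) = 0.37
  f_3 = P(model | comp) = 0.40
Odds = (0.40/0.16) × (0.06/0.37) = 2.5 × 0.162162 ≈ 0.405

0.405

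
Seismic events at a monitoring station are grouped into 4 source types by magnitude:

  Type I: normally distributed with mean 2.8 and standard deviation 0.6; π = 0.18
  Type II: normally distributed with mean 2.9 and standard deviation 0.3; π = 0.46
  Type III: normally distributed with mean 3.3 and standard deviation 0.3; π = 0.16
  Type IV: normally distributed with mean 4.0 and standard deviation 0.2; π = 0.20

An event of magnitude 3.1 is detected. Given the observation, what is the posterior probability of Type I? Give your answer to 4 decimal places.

Posterior ∝ prior × likelihood, so P(k | x) ∝ P(Z=k) f_k(x); normalise over all components.
Evaluate each component's likelihood at the observed value:
  p_I = (1/(0.6·√(2π)))·exp(−(3.1−2.8)²/(2·0.6²)) = 0.664904·exp(-0.12500) = 0.586776
  p_II = (1/(0.3·√(2π)))·exp(−(3.1−2.9)²/(2·0.3²)) = 1.329808·exp(-0.22222) = 1.06483
  p_III = (1/(0.3·√(2π)))·exp(−(3.1−3.3)²/(2·0.3²)) = 1.329808·exp(-0.22222) = 1.06483
  p_IV = (1/(0.2·√(2π)))·exp(−(3.1−4.0)²/(2·0.2²)) = 1.994711·exp(-10.12500) = 7.99187e-05
Prior × likelihood for each component:
  P(Z=I)·p_I = 0.18 × 0.586776 = 0.10562
  P(Z=II)·p_II = 0.46 × 1.06483 = 0.48982
  P(Z=III)·p_III = 0.16 × 1.06483 = 0.170372
  P(Z=IV)·p_IV = 0.20 × 7.99187e-05 = 1.59837e-05
Evidence: 0.10562 + 0.48982 + 0.170372 + 1.59837e-05 = 0.765828
Responsibility of Type I: 0.10562 / 0.765828 ≈ 0.1379

0.1379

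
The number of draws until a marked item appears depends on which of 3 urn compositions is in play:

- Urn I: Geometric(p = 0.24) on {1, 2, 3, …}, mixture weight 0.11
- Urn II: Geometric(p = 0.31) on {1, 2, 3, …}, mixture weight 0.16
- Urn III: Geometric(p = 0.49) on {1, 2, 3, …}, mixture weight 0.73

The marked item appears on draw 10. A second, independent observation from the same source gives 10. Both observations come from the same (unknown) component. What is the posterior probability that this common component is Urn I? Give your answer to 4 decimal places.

0.6909

By Bayes' theorem, P(k | x) = w_k f_k(x) / Σ_j w_j f_j(x).
Since both observations come from the same component, the likelihood for component k is f_k(x₁)·f_k(x₂).
  p_I = [0.24·(1−0.24)^9 = 0.24·0.0845906 = 0.0203018] × [0.0203018] = 0.000412161
  p_II = [0.31·(1−0.31)^9 = 0.31·0.0354521 = 0.0109901] × [0.0109901] = 0.000120783
  p_III = [0.49·(1−0.49)^9 = 0.49·0.00233417 = 0.00114374] × [0.00114374] = 1.30814e-06
Multiply by the mixture weights:
  w_I·p_I = 0.11 × 0.000412161 = 4.53377e-05
  w_II·p_II = 0.16 × 0.000120783 = 1.93253e-05
  w_III·p_III = 0.73 × 1.30814e-06 = 9.54945e-07
Evidence: 4.53377e-05 + 1.93253e-05 + 9.54945e-07 = 6.5618e-05
P(Urn I | x₁,x₂) ≈ 0.6909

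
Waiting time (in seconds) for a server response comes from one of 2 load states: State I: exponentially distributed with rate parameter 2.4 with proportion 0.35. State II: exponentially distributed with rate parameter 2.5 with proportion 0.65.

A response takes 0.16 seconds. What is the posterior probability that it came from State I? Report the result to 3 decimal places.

The responsibility of component k is P(Z=k) f_k(x) divided by Σ_j P(Z=j) f_j(x).
Exponential densities:
  f_I = 2.4·e^(−2.4·0.16) = 2.4·e^(−0.3840) = 1.63472
  f_II = 2.5·e^(−2.5·0.16) = 2.5·e^(−0.4000) = 1.6758
Multiply by the mixture weights:
  P(Z=I)·f_I = 0.35 × 1.63472 = 0.57215
  P(Z=II)·f_II = 0.65 × 1.6758 = 1.08927
Sum: 0.57215 + 1.08927 = 1.66142
So the posterior for State I is 0.57215 / 1.66142 ≈ 0.344.

0.344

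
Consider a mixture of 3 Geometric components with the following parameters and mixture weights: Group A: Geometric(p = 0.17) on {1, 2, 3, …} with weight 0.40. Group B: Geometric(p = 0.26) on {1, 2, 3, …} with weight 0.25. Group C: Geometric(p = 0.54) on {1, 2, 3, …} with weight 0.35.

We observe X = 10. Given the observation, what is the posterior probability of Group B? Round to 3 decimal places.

By Bayes' theorem, P(k | x) = π_k f_k(x) / Σ_j π_j f_j(x).
Geometric probabilities:
  L_A = 0.0317798
  L_B = 0.0173005
  L_C = 0.000497983
Unnormalised posteriors:
  π_A·L_A = 0.40 × 0.0317798 = 0.0127119
  π_B·L_B = 0.25 × 0.0173005 = 0.00432513
  π_C·L_C = 0.35 × 0.000497983 = 0.000174294
Marginal: 0.0127119 + 0.00432513 + 0.000174294 = 0.0172114
Responsibility of Group B: 0.00432513 / 0.0172114 ≈ 0.251

0.251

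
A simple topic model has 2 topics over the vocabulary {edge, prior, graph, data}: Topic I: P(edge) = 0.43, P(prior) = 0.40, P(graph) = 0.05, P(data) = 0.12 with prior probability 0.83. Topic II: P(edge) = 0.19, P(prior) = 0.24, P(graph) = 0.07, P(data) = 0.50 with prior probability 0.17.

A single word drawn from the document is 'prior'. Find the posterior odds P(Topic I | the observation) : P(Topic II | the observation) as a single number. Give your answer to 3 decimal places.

Only the two components matter; the odds are (π_i f_i(x)) / (π_j f_j(x)).
Categorical probabilities:
  f_I = P(prior | comp) = 0.40
  f_II = P(prior | comp) = 0.24
0.332 / 0.0408 ≈ 8.137

8.137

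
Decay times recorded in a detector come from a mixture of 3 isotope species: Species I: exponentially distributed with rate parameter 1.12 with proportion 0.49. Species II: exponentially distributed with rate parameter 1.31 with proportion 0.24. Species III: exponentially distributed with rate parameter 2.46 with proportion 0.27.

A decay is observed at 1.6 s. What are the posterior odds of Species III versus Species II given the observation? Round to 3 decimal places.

0.336

Only the two components matter; the odds are (P(Z=i) f_i(x)) / (P(Z=j) f_j(x)).
Exponential densities:
  f_I = 0.186622
  f_II = 0.161061
  f_III = 0.0480344
0.0129693 / 0.0386546 ≈ 0.336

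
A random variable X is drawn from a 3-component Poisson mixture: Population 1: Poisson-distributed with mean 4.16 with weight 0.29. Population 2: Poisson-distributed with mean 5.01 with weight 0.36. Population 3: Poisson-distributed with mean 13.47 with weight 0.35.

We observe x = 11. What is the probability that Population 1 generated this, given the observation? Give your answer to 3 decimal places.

The responsibility of component k is w_k f_k(x) divided by Σ_j w_j f_j(x).
Evaluate each component's likelihood at the observed value:
  L_1 = 0.00252468
  L_2 = 0.0083415
  L_3 = 0.0937435
Prior × likelihood for each component:
  w_1·L_1 = 0.29 × 0.00252468 = 0.000732156
  w_2·L_2 = 0.36 × 0.0083415 = 0.00300294
  w_3·L_3 = 0.35 × 0.0937435 = 0.0328102
Normaliser: 0.000732156 + 0.00300294 + 0.0328102 = 0.0365453
So the posterior for Population 1 is 0.000732156 / 0.0365453 ≈ 0.020.

0.020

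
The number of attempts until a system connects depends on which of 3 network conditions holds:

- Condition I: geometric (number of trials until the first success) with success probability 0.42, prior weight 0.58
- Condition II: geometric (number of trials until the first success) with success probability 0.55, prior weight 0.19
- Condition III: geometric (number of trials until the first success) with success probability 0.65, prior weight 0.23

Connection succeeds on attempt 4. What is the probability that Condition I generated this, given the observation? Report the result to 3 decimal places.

0.749

The responsibility of component k is P(Z=k) f_k(x) divided by Σ_j P(Z=j) f_j(x).
Geometric probabilities:
  p_I = 0.42·(1−0.42)^3 = 0.42·0.195112 = 0.081947
  p_II = 0.55·(1−0.55)^3 = 0.55·0.091125 = 0.0501187
  p_III = 0.65·(1−0.65)^3 = 0.65·0.042875 = 0.0278687
Weight by the priors:
  P(Z=I)·p_I = 0.58 × 0.081947 = 0.0475293
  P(Z=II)·p_II = 0.19 × 0.0501187 = 0.00952256
  P(Z=III)·p_III = 0.23 × 0.0278687 = 0.00640981
Normaliser: 0.0475293 + 0.00952256 + 0.00640981 = 0.0634617
Responsibility of Condition I: 0.0475293 / 0.0634617 ≈ 0.749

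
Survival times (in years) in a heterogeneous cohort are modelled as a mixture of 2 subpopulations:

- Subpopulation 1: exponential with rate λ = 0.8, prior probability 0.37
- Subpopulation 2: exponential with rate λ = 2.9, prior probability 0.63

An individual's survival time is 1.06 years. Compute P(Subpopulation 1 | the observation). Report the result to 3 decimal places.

The responsibility of component k is π_k f_k(x) divided by Σ_j π_j f_j(x).
Component likelihoods at x = 1.06 years:
  p_1 = 0.8·e^(−0.8·1.06) = 0.8·e^(−0.8480) = 0.342616
  p_2 = 2.9·e^(−2.9·1.06) = 2.9·e^(−3.0740) = 0.134084
Prior × likelihood for each component:
  π_1·p_1 = 0.37 × 0.342616 = 0.126768
  π_2·p_2 = 0.63 × 0.134084 = 0.0844729
Normaliser: 0.126768 + 0.0844729 = 0.211241
Responsibility of Subpopulation 1: 0.126768 / 0.211241 ≈ 0.600

0.600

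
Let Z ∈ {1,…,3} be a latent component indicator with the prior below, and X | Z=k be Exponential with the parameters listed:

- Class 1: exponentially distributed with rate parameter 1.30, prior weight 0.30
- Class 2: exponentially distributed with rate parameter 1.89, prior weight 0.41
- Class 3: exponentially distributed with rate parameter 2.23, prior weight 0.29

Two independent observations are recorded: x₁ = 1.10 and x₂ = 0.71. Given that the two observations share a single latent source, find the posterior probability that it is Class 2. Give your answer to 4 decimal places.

0.3938

P(component k | x) = P(Z=k)·f_k(x) / marginal(x), where marginal(x) = Σ_j P(Z=j)·f_j(x).
Since both observations come from the same component, the likelihood for component k is f_k(x₁)·f_k(x₂).
  f_1 = [1.30·e^(−1.30·1.10) = 1.30·e^(−1.4300) = 0.311102] × [0.516523] = 0.160691
  f_2 = [1.89·e^(−1.89·1.10) = 1.89·e^(−2.0790) = 0.236354] × [0.493949] = 0.116747
  f_3 = [2.23·e^(−2.23·1.10) = 2.23·e^(−2.4530) = 0.191858] × [0.457811] = 0.0878349
Prior × likelihood for each component:
  P(Z=1)·f_1 = 0.30 × 0.160691 = 0.0482073
  P(Z=2)·f_2 = 0.41 × 0.116747 = 0.0478663
  P(Z=3)·f_3 = 0.29 × 0.0878349 = 0.0254721
Denominator: 0.0482073 + 0.0478663 + 0.0254721 = 0.121546
P(Class 2 | x₁, x₂) = 0.0478663 / 0.121546 ≈ 0.3938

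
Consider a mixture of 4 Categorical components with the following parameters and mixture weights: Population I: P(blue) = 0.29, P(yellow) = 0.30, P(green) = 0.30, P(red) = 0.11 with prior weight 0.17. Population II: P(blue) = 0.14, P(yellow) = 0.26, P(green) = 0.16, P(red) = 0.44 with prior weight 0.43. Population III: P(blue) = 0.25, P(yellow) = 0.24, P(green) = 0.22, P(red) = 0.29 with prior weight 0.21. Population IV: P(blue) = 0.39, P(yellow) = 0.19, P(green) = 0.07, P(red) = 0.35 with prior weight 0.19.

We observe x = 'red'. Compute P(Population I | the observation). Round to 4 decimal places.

Apply Bayes' rule: the posterior for each component is proportional to its prior times its likelihood at x.
Component likelihoods at x = 'red':
  L_I = 0.11
  L_II = 0.44
  L_III = 0.29
  L_IV = 0.35
Unnormalised posteriors:
  w_I·L_I = 0.17 × 0.11 = 0.0187
  w_II·L_II = 0.43 × 0.44 = 0.1892
  w_III·L_III = 0.21 × 0.29 = 0.0609
  w_IV·L_IV = 0.19 × 0.35 = 0.0665
Normaliser: 0.0187 + 0.1892 + 0.0609 + 0.0665 = 0.3353
Responsibility of Population I: 0.0187 / 0.3353 ≈ 0.0558

0.0558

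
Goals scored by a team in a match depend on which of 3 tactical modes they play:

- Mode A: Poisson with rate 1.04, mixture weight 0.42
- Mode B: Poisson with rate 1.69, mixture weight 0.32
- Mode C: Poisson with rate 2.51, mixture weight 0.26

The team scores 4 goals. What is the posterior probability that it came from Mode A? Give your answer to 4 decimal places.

By Bayes' theorem, P(k | x) = w_k f_k(x) / Σ_j w_j f_j(x).
Poisson probabilities:
  f_A = e^(−1.04)·1.04^4/4! = 0.0172288
  f_B = e^(−1.69)·1.69^4/4! = 0.0627159
  f_C = e^(−2.51)·2.51^4/4! = 0.134402
Prior × likelihood for each component:
  w_A·f_A = 0.42 × 0.0172288 = 0.00723611
  w_B·f_B = 0.32 × 0.0627159 = 0.0200691
  w_C·f_C = 0.26 × 0.134402 = 0.0349444
Denominator: 0.00723611 + 0.0200691 + 0.0349444 = 0.0622496
Responsibility of Mode A: 0.00723611 / 0.0622496 ≈ 0.1162

0.1162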